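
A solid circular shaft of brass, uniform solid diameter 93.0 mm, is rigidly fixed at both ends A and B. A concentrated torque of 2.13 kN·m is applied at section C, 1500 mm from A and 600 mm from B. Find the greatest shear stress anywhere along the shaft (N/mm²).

9.63 N/mm²

With uniform GJ and both ends fixed, compatibility θ_AC = θ_CB gives T_A·a = T_B·b, together with T_A + T_B = T₀.
T_A = T₀·b/(a+b) = 2130·600/2100 = 608.6 N·m; T_B = 1521 N·m.
τ in each portion: τ_AC = 3.85×10^6 Pa, τ_CB = 9.63×10^6 Pa; maximum is in CB.
τ_max = T_CB·r/J = 1521·0.0465/7.34×10^-6 = 9.633×10^6 Pa.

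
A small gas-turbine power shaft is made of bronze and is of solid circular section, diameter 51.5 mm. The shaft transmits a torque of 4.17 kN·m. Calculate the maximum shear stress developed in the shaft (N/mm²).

J = πd⁴/32 = π(0.0515)⁴/32 = 6.906×10^-7 m⁴.
τ_max = T·r/J = 4170 × 0.0257 / 6.906×10^-7 = 1.555×10^8 Pa.

155 N/mm²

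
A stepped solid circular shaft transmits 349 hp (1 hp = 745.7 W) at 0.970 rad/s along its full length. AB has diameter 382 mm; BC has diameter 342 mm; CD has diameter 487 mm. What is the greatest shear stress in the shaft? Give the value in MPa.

34.2 MPa

ω = 0.970 rad/s, so T = P/ω = 349×745.7 / 0.9700 = 268300 N·m.
Under the same torque, τ_max = 16T/(πd³) is largest where d is smallest — segment BC (d = 342 mm).
τ_max = 16·268300/(π·(0.342)³) = 3.416×10^7 Pa.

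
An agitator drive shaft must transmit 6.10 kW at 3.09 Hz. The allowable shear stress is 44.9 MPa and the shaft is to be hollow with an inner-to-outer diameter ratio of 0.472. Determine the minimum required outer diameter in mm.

33.5 mm

ω = 2π·3.09 = 19.42 rad/s, so T = P/ω = 6.10×10³ / 19.42 = 314.2 N·m.
For a hollow shaft with d_i/d_o = 0.472: τ_max = 16T/(π d_o³ (1−k⁴)), so d_o = [16T/(π τ_allow (1−k⁴))]^(1/3) = [16·314.2/(π·4.49×10^7·0.9504)]^(1/3) = 0.03347 m.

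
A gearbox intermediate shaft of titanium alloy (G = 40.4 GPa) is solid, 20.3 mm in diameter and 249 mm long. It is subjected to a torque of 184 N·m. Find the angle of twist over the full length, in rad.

J = πd⁴/32 = π(0.0203)⁴/32 = 1.667×10^-8 m⁴.
θ = T·L/(G·J) = 184.0 × 0.249 / (40.4×10⁹ × 1.667×10^-8) = 0.06802 rad.

0.0680 rad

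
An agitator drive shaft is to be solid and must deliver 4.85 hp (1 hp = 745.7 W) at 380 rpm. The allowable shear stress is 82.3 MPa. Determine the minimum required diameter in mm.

17.8 mm

ω = 2π·380/60 = 39.79 rad/s, so T = P/ω = 4.85×745.7 / 39.79 = 90.89 N·m.
For a solid shaft τ_max = 16T/(πd³), so d = (16T/(π τ_allow))^(1/3) = (16·90.89/(π·8.23×10^7))^(1/3) = 0.01778 m.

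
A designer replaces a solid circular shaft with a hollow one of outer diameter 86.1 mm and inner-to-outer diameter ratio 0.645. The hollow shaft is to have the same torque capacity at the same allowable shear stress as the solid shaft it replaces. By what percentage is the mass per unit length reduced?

Equal τ_max and T ⇒ the solid shaft needs d_s³ = d_o³(1−k⁴), so d_s = 86.1·(1−0.645⁴)^(1/3) = 80.81 mm.
Area ratio A_h/A_s = d_o²(1−k²)/d_s² = (1−k²)/(1−k⁴)^(2/3) = 0.6629.
Mass saving = 1 − 0.6629 = 33.7 %.

33.7 %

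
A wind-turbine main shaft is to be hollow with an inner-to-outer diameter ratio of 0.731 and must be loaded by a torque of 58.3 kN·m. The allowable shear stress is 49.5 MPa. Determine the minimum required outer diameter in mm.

203 mm

For a hollow shaft with d_i/d_o = 0.731: τ_max = 16T/(π d_o³ (1−k⁴)), so d_o = [16T/(π τ_allow (1−k⁴))]^(1/3) = [16·58300/(π·4.95×10^7·0.7145)]^(1/3) = 0.2032 m.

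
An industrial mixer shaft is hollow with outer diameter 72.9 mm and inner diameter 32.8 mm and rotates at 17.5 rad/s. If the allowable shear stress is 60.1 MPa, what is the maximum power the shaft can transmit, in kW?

76.7 kW

J = π(d_o⁴ − d_i⁴)/32 = π(0.0729⁴ − 0.0328⁴)/32 = 2.659×10^-6 m⁴.
T_max = τ_allow·J/r = 6.01×10^7 × 2.659×10^-6 / 0.0365 = 4384 N·m.
ω = 17.5 rad/s, so P_max = T_max·ω = 7.673×10^4 W.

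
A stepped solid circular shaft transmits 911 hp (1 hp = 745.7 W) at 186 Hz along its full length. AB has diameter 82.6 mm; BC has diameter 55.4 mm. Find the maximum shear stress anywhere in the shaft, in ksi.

2.53 ksi

ω = 2π·186 = 1169 rad/s, so T = P/ω = 911×745.7 / 1169 = 581.3 N·m.
Under the same torque, τ_max = 16T/(πd³) is largest where d is smallest — segment BC (d = 55.4 mm).
τ_max = 16·581.3/(π·(0.0554)³) = 1.741×10^7 Pa.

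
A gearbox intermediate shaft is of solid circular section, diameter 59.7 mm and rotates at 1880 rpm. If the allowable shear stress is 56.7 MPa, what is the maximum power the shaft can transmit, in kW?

J = πd⁴/32 = π(0.0597)⁴/32 = 1.247×10^-6 m⁴.
T_max = τ_allow·J/r = 5.67×10^7 × 1.247×10^-6 / 0.0299 = 2369 N·m.
ω = 2π·1880/60 = 196.9 rad/s, so P_max = T_max·ω = 4.664×10^5 W.

466 kW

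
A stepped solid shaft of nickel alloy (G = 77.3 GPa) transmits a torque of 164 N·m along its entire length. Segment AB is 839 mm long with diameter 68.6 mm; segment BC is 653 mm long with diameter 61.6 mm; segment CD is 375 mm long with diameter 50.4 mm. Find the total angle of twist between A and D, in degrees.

0.175°

J_AB = π(0.0686)⁴/32 = 2.17×10^-6 m⁴; J_BC = π(0.0616)⁴/32 = 1.41×10^-6 m⁴; J_CD = π(0.0504)⁴/32 = 6.33×10^-7 m⁴.
θ = (T/G)·Σ L_i/J_i = (164.0/77.3×10⁹)·(0.839/2.17×10^-6 + 0.653/1.41×10^-6 + 0.375/6.33×10^-7) = 3.055×10^-3 rad.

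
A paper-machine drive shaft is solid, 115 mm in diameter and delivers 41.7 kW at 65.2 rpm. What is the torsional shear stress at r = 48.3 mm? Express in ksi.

2.49 ksi

ω = 2π·65.2/60 = 6.828 rad/s, so T = P/ω = 41.7×10³ / 6.828 = 6107 N·m.
J = πd⁴/32 = π(0.115)⁴/32 = 1.717×10^-5 m⁴.
Shear stress varies linearly with radius: τ = T·r/J = 6107 × 0.0483 / 1.717×10^-5 = 1.718×10^7 Pa.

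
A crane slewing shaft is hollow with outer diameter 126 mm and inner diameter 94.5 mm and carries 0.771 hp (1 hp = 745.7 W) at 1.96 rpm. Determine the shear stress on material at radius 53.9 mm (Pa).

ω = 2π·1.96/60 = 0.2053 rad/s, so T = P/ω = 0.771×745.7 / 0.2053 = 2801 N·m.
J = π(d_o⁴ − d_i⁴)/32 = π(0.126⁴ − 0.0945⁴)/32 = 1.692×10^-5 m⁴.
Shear stress varies linearly with radius: τ = T·r/J = 2801 × 0.0539 / 1.692×10^-5 = 8.926×10^6 Pa.

8.93e6 Pa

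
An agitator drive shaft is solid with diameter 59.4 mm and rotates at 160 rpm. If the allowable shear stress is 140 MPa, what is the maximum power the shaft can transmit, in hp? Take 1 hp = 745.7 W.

J = πd⁴/32 = π(0.0594)⁴/32 = 1.222×10^-6 m⁴.
T_max = τ_allow·J/r = 1.40×10^8 × 1.222×10^-6 / 0.0297 = 5761 N·m.
ω = 2π·160/60 = 16.76 rad/s, so P_max = T_max·ω = 9.653×10^4 W.

129 hp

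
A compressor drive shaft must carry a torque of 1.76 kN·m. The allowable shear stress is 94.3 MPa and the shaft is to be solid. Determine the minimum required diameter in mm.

For a solid shaft τ_max = 16T/(πd³), so d = (16T/(π τ_allow))^(1/3) = (16·1760/(π·9.43×10^7))^(1/3) = 0.04564 m.

45.6 mm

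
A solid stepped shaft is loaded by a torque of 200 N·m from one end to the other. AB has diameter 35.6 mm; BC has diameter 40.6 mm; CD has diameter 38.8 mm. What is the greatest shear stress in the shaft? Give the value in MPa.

Under the same torque, τ_max = 16T/(πd³) is largest where d is smallest — segment AB (d = 35.6 mm).
τ_max = 16·200.0/(π·(0.0356)³) = 2.258×10^7 Pa.

22.6 MPa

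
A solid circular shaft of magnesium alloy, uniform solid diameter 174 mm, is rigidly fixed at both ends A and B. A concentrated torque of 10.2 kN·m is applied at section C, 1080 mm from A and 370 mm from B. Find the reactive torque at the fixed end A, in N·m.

2600 N·m

With uniform GJ and both ends fixed, compatibility θ_AC = θ_CB gives T_A·a = T_B·b, together with T_A + T_B = T₀.
T_A = T₀·b/(a+b) = 10200·370/1450 = 2603 N·m; T_B = 7597 N·m.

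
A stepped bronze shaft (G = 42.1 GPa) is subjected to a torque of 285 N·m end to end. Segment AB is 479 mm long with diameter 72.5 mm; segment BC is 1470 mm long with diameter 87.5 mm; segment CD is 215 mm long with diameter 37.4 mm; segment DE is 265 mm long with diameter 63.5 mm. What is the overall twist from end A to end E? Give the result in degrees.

0.666°

J_AB = π(0.0725)⁴/32 = 2.71×10^-6 m⁴; J_BC = π(0.0875)⁴/32 = 5.75×10^-6 m⁴; J_CD = π(0.0374)⁴/32 = 1.92×10^-7 m⁴; J_DE = π(0.0635)⁴/32 = 1.60×10^-6 m⁴.
θ = (T/G)·Σ L_i/J_i = (285.0/42.1×10⁹)·(0.479/2.71×10^-6 + 1.47/5.75×10^-6 + 0.215/1.92×10^-7 + 0.265/1.60×10^-6) = 0.01163 rad.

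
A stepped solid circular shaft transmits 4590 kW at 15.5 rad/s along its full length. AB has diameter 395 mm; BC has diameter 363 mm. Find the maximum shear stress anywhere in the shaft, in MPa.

ω = 15.5 rad/s, so T = P/ω = 4590×10³ / 15.50 = 296100 N·m.
Under the same torque, τ_max = 16T/(πd³) is largest where d is smallest — segment BC (d = 363 mm).
τ_max = 16·296100/(π·(0.363)³) = 3.153×10^7 Pa.

31.5 MPa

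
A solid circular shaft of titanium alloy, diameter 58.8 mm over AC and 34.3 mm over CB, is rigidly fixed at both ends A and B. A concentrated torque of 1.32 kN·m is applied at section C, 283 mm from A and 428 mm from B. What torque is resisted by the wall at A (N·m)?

1230 N·m

Compatibility: T_A·a/J_AC = T_B·b/J_CB with T_A + T_B = T₀.
J_AC = 1.17×10^-6 m⁴, J_CB = 1.36×10^-7 m⁴, so T_A = T₀·(J_AC/a)/((J_AC/a)+(J_CB/b)) = 1226 N·m, T_B = 93.87 N·m.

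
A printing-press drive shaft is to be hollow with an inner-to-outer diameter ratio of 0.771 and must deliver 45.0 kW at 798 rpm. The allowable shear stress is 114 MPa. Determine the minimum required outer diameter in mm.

ω = 2π·798/60 = 83.57 rad/s, so T = P/ω = 45.0×10³ / 83.57 = 538.5 N·m.
For a hollow shaft with d_i/d_o = 0.771: τ_max = 16T/(π d_o³ (1−k⁴)), so d_o = [16T/(π τ_allow (1−k⁴))]^(1/3) = [16·538.5/(π·1.14×10^8·0.6466)]^(1/3) = 0.03338 m.

33.4 mm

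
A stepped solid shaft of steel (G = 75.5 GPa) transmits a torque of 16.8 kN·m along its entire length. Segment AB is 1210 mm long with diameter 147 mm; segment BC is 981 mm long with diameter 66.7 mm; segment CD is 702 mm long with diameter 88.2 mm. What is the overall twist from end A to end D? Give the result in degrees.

8.28°

J_AB = π(0.147)⁴/32 = 4.58×10^-5 m⁴; J_BC = π(0.0667)⁴/32 = 1.94×10^-6 m⁴; J_CD = π(0.0882)⁴/32 = 5.94×10^-6 m⁴.
θ = (T/G)·Σ L_i/J_i = (16800/75.5×10⁹)·(1.21/4.58×10^-5 + 0.981/1.94×10^-6 + 0.702/5.94×10^-6) = 0.1445 rad.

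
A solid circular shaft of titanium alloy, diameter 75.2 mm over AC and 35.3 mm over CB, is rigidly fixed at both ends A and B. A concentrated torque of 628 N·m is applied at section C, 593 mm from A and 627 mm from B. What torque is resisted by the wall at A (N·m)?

600 N·m

Compatibility: T_A·a/J_AC = T_B·b/J_CB with T_A + T_B = T₀.
J_AC = 3.14×10^-6 m⁴, J_CB = 1.52×10^-7 m⁴, so T_A = T₀·(J_AC/a)/((J_AC/a)+(J_CB/b)) = 600.4 N·m, T_B = 27.57 N·m.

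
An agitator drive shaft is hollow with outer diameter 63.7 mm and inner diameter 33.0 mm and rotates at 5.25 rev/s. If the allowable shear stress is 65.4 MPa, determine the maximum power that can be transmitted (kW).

J = π(d_o⁴ − d_i⁴)/32 = π(0.0637⁴ − 0.0330⁴)/32 = 1.500×10^-6 m⁴.
T_max = τ_allow·J/r = 6.54×10^7 × 1.500×10^-6 / 0.0319 = 3080 N·m.
ω = 2π·5.25 = 32.99 rad/s, so P_max = T_max·ω = 1.016×10^5 W.

102 kW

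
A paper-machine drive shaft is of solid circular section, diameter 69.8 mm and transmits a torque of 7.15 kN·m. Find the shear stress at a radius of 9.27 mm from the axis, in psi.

J = πd⁴/32 = π(0.0698)⁴/32 = 2.330×10^-6 m⁴.
Shear stress varies linearly with radius: τ = T·r/J = 7150 × 0.00927 / 2.330×10^-6 = 2.844×10^7 Pa.

4130 psi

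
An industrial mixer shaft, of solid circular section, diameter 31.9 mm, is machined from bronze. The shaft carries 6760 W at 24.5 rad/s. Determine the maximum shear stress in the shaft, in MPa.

43.3 MPa

ω = 24.5 rad/s, so T = P/ω = 6760 / 24.50 = 275.9 N·m.
J = πd⁴/32 = π(0.0319)⁴/32 = 1.017×10^-7 m⁴.
τ_max = T·r/J = 275.9 × 0.0159 / 1.017×10^-7 = 4.329×10^7 Pa.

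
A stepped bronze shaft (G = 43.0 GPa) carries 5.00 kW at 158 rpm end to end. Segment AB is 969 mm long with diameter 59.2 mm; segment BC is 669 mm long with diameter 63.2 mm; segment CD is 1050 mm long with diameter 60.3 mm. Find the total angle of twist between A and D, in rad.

ω = 2π·158/60 = 16.55 rad/s, so T = P/ω = 5.00×10³ / 16.55 = 302.2 N·m.
J_AB = π(0.0592)⁴/32 = 1.21×10^-6 m⁴; J_BC = π(0.0632)⁴/32 = 1.57×10^-6 m⁴; J_CD = π(0.0603)⁴/32 = 1.30×10^-6 m⁴.
θ = (T/G)·Σ L_i/J_i = (302.2/43.0×10⁹)·(0.969/1.21×10^-6 + 0.669/1.57×10^-6 + 1.05/1.30×10^-6) = 0.01433 rad.

0.0143 rad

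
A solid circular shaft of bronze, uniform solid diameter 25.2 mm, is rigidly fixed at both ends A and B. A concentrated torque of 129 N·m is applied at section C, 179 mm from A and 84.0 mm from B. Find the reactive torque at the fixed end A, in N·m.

With uniform GJ and both ends fixed, compatibility θ_AC = θ_CB gives T_A·a = T_B·b, together with T_A + T_B = T₀.
T_A = T₀·b/(a+b) = 129.0·84.0/263.0 = 41.20 N·m; T_B = 87.80 N·m.

41.2 N·m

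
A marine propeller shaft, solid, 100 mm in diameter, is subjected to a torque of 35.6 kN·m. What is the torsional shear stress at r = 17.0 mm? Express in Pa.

J = πd⁴/32 = π(0.100)⁴/32 = 9.817×10^-6 m⁴.
Shear stress varies linearly with radius: τ = T·r/J = 35600 × 0.0170 / 9.817×10^-6 = 6.165×10^7 Pa.

6.16e7 Pa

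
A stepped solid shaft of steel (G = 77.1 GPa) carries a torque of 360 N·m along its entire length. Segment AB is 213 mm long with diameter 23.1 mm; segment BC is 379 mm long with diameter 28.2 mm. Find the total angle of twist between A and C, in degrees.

J_AB = π(0.0231)⁴/32 = 2.80×10^-8 m⁴; J_BC = π(0.0282)⁴/32 = 6.21×10^-8 m⁴.
θ = (T/G)·Σ L_i/J_i = (360.0/77.1×10⁹)·(0.213/2.80×10^-8 + 0.379/6.21×10^-8) = 0.06408 rad.

3.67°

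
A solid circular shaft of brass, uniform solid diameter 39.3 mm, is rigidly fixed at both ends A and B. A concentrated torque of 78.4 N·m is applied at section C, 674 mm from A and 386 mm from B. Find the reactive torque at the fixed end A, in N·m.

28.5 N·m

With uniform GJ and both ends fixed, compatibility θ_AC = θ_CB gives T_A·a = T_B·b, together with T_A + T_B = T₀.
T_A = T₀·b/(a+b) = 78.40·386/1060 = 28.55 N·m; T_B = 49.85 N·m.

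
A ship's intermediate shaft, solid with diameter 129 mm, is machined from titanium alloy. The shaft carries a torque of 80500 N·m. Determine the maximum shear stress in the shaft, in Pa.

J = πd⁴/32 = π(0.129)⁴/32 = 2.719×10^-5 m⁴.
τ_max = T·r/J = 80500 × 0.0645 / 2.719×10^-5 = 1.910×10^8 Pa.

1.91e8 Pa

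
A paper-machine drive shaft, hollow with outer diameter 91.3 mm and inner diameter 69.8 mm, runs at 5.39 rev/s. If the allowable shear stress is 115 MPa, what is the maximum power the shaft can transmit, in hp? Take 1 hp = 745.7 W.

514 hp

J = π(d_o⁴ − d_i⁴)/32 = π(0.0913⁴ − 0.0698⁴)/32 = 4.491×10^-6 m⁴.
T_max = τ_allow·J/r = 1.15×10^8 × 4.491×10^-6 / 0.0456 = 11310 N·m.
ω = 2π·5.39 = 33.87 rad/s, so P_max = T_max·ω = 3.832×10^5 W.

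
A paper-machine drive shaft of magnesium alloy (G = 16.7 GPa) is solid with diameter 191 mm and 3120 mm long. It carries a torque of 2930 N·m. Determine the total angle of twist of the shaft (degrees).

0.240°

J = πd⁴/32 = π(0.191)⁴/32 = 1.307×10^-4 m⁴.
θ = T·L/(G·J) = 2930 × 3.12 / (16.7×10⁹ × 1.307×10^-4) = 4.190×10^-3 rad.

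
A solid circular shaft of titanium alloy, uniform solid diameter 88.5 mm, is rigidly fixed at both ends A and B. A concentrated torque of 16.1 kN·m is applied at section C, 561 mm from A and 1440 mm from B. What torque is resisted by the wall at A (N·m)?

With uniform GJ and both ends fixed, compatibility θ_AC = θ_CB gives T_A·a = T_B·b, together with T_A + T_B = T₀.
T_A = T₀·b/(a+b) = 16100·1440/2001 = 11590 N·m; T_B = 4514 N·m.

11600 N·m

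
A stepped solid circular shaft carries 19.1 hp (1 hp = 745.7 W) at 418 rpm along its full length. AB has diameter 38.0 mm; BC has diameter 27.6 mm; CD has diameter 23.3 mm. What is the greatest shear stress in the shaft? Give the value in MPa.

ω = 2π·418/60 = 43.77 rad/s, so T = P/ω = 19.1×745.7 / 43.77 = 325.4 N·m.
Under the same torque, τ_max = 16T/(πd³) is largest where d is smallest — segment CD (d = 23.3 mm).
τ_max = 16·325.4/(π·(0.0233)³) = 1.310×10^8 Pa.

131 MPa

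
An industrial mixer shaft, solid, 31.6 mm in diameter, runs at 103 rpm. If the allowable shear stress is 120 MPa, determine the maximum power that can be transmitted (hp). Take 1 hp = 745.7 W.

10.8 hp

J = πd⁴/32 = π(0.0316)⁴/32 = 9.789×10^-8 m⁴.
T_max = τ_allow·J/r = 1.20×10^8 × 9.789×10^-8 / 0.0158 = 743.5 N·m.
ω = 2π·103/60 = 10.79 rad/s, so P_max = T_max·ω = 8019 W.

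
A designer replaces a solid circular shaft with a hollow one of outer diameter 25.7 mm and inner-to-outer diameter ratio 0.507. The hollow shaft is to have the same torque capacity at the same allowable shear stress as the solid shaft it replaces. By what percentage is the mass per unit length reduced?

22.2 %

Equal τ_max and T ⇒ the solid shaft needs d_s³ = d_o³(1−k⁴), so d_s = 25.7·(1−0.507⁴)^(1/3) = 25.12 mm.
Area ratio A_h/A_s = d_o²(1−k²)/d_s² = (1−k²)/(1−k⁴)^(2/3) = 0.7776.
Mass saving = 1 − 0.7776 = 22.2 %.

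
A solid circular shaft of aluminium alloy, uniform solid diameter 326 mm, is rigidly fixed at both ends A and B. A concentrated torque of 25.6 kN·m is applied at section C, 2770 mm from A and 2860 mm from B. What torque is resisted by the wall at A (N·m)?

13000 N·m

With uniform GJ and both ends fixed, compatibility θ_AC = θ_CB gives T_A·a = T_B·b, together with T_A + T_B = T₀.
T_A = T₀·b/(a+b) = 25600·2860/5630 = 13000 N·m; T_B = 12600 N·m.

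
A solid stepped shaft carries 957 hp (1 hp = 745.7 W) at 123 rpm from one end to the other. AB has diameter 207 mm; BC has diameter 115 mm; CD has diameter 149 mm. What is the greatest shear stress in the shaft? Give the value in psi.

26900 psi

ω = 2π·123/60 = 12.88 rad/s, so T = P/ω = 957×745.7 / 12.88 = 55400 N·m.
Under the same torque, τ_max = 16T/(πd³) is largest where d is smallest — segment BC (d = 115 mm).
τ_max = 16·55400/(π·(0.115)³) = 1.855×10^8 Pa.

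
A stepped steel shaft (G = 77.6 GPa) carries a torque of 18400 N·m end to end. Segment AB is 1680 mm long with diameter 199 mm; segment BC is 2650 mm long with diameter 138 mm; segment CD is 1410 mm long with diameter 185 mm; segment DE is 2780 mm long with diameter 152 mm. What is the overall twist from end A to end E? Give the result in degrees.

2.05°

J_AB = π(0.199)⁴/32 = 1.54×10^-4 m⁴; J_BC = π(0.138)⁴/32 = 3.56×10^-5 m⁴; J_CD = π(0.185)⁴/32 = 1.15×10^-4 m⁴; J_DE = π(0.152)⁴/32 = 5.24×10^-5 m⁴.
θ = (T/G)·Σ L_i/J_i = (18400/77.6×10⁹)·(1.68/1.54×10^-4 + 2.65/3.56×10^-5 + 1.41/1.15×10^-4 + 2.78/5.24×10^-5) = 0.03572 rad.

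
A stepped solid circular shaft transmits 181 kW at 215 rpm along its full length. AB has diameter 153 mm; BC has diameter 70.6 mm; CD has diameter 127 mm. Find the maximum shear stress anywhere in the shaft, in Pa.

1.16e8 Pa

ω = 2π·215/60 = 22.51 rad/s, so T = P/ω = 181×10³ / 22.51 = 8039 N·m.
Under the same torque, τ_max = 16T/(πd³) is largest where d is smallest — segment BC (d = 70.6 mm).
τ_max = 16·8039/(π·(0.0706)³) = 1.164×10^8 Pa.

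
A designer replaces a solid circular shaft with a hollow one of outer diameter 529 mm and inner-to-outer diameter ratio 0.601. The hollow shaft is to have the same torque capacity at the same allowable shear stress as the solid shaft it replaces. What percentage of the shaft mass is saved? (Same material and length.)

29.9 %

Equal τ_max and T ⇒ the solid shaft needs d_s³ = d_o³(1−k⁴), so d_s = 529·(1−0.601⁴)^(1/3) = 504.9 mm.
Area ratio A_h/A_s = d_o²(1−k²)/d_s² = (1−k²)/(1−k⁴)^(2/3) = 0.7012.
Mass saving = 1 − 0.7012 = 29.9 %.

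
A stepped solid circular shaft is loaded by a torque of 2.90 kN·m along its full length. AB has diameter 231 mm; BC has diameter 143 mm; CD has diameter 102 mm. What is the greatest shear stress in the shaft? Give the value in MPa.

13.9 MPa

Under the same torque, τ_max = 16T/(πd³) is largest where d is smallest — segment CD (d = 102 mm).
τ_max = 16·2900/(π·(0.102)³) = 1.392×10^7 Pa.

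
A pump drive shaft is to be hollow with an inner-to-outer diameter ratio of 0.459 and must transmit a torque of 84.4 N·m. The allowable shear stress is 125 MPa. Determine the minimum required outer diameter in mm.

15.3 mm

For a hollow shaft with d_i/d_o = 0.459: τ_max = 16T/(π d_o³ (1−k⁴)), so d_o = [16T/(π τ_allow (1−k⁴))]^(1/3) = [16·84.40/(π·1.25×10^8·0.9556)]^(1/3) = 0.01532 m.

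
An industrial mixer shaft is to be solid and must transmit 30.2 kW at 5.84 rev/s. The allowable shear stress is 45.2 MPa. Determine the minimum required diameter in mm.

ω = 2π·5.84 = 36.69 rad/s, so T = P/ω = 30.2×10³ / 36.69 = 823.0 N·m.
For a solid shaft τ_max = 16T/(πd³), so d = (16T/(π τ_allow))^(1/3) = (16·823.0/(π·4.52×10^7))^(1/3) = 0.04526 m.

45.3 mm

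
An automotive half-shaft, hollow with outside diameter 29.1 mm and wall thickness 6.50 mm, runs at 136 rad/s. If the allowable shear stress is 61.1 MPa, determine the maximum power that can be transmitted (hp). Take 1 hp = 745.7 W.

J = π(d_o⁴ − d_i⁴)/32 = π(0.0291⁴ − 0.0161⁴)/32 = 6.380×10^-8 m⁴.
T_max = τ_allow·J/r = 6.11×10^7 × 6.380×10^-8 / 0.0146 = 267.9 N·m.
ω = 136 rad/s, so P_max = T_max·ω = 3.644×10^4 W.

48.9 hp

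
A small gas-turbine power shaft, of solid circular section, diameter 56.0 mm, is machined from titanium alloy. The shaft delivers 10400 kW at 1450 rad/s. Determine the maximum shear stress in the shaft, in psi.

30200 psi

ω = 1450 rad/s, so T = P/ω = 10400×10³ / 1450 = 7172 N·m.
J = πd⁴/32 = π(0.0560)⁴/32 = 9.655×10^-7 m⁴.
τ_max = T·r/J = 7172 × 0.0280 / 9.655×10^-7 = 2.080×10^8 Pa.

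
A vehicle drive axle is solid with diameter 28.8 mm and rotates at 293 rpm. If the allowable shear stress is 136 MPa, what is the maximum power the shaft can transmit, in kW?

J = πd⁴/32 = π(0.0288)⁴/32 = 6.754×10^-8 m⁴.
T_max = τ_allow·J/r = 1.36×10^8 × 6.754×10^-8 / 0.0144 = 637.9 N·m.
ω = 2π·293/60 = 30.68 rad/s, so P_max = T_max·ω = 1.957×10^4 W.

19.6 kW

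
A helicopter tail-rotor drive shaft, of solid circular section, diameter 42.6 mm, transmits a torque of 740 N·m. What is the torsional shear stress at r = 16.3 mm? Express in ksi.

J = πd⁴/32 = π(0.0426)⁴/32 = 3.233×10^-7 m⁴.
Shear stress varies linearly with radius: τ = T·r/J = 740.0 × 0.0163 / 3.233×10^-7 = 3.731×10^7 Pa.

5.41 ksi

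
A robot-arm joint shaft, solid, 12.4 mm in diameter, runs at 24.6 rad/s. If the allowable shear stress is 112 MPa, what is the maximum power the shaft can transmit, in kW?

1.03 kW

J = πd⁴/32 = π(0.0124)⁴/32 = 2.321×10^-9 m⁴.
T_max = τ_allow·J/r = 1.12×10^8 × 2.321×10^-9 / 0.00620 = 41.93 N·m.
ω = 24.6 rad/s, so P_max = T_max·ω = 1031 W.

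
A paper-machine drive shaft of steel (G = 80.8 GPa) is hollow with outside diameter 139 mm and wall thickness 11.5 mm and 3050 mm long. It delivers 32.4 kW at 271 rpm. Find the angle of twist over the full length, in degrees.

ω = 2π·271/60 = 28.38 rad/s, so T = P/ω = 32.4×10³ / 28.38 = 1142 N·m.
J = π(d_o⁴ − d_i⁴)/32 = π(0.139⁴ − 0.116⁴)/32 = 1.887×10^-5 m⁴.
θ = T·L/(G·J) = 1142 × 3.05 / (80.8×10⁹ × 1.887×10^-5) = 2.283×10^-3 rad.

0.131°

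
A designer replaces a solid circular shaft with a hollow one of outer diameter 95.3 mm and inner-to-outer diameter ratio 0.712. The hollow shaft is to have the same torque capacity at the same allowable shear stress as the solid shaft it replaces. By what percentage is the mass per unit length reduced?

Equal τ_max and T ⇒ the solid shaft needs d_s³ = d_o³(1−k⁴), so d_s = 95.3·(1−0.712⁴)^(1/3) = 86.32 mm.
Area ratio A_h/A_s = d_o²(1−k²)/d_s² = (1−k²)/(1−k⁴)^(2/3) = 0.6010.
Mass saving = 1 − 0.6010 = 39.9 %.

39.9 %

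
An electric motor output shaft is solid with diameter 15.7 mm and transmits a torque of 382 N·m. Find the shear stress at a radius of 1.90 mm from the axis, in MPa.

J = πd⁴/32 = π(0.0157)⁴/32 = 5.965×10^-9 m⁴.
Shear stress varies linearly with radius: τ = T·r/J = 382.0 × 0.00190 / 5.965×10^-9 = 1.217×10^8 Pa.

122 MPa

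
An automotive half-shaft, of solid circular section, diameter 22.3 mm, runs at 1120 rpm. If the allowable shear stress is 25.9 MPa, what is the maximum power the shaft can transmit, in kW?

J = πd⁴/32 = π(0.0223)⁴/32 = 2.428×10^-8 m⁴.
T_max = τ_allow·J/r = 2.59×10^7 × 2.428×10^-8 / 0.0112 = 56.40 N·m.
ω = 2π·1120/60 = 117.3 rad/s, so P_max = T_max·ω = 6614 W.

6.61 kW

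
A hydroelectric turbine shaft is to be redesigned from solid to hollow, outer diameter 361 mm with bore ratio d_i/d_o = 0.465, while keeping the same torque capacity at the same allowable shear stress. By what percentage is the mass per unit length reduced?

Equal τ_max and T ⇒ the solid shaft needs d_s³ = d_o³(1−k⁴), so d_s = 361·(1−0.465⁴)^(1/3) = 355.3 mm.
Area ratio A_h/A_s = d_o²(1−k²)/d_s² = (1−k²)/(1−k⁴)^(2/3) = 0.8092.
Mass saving = 1 − 0.8092 = 19.1 %.

19.1 %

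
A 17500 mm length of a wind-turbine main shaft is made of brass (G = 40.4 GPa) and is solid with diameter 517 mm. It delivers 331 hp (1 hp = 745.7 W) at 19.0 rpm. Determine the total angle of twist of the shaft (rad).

0.00766 rad

ω = 2π·19.0/60 = 1.990 rad/s, so T = P/ω = 331×745.7 / 1.990 = 124100 N·m.
J = πd⁴/32 = π(0.517)⁴/32 = 7.014×10^-3 m⁴.
θ = T·L/(G·J) = 124100 × 17.5 / (40.4×10⁹ × 7.014×10^-3) = 7.661×10^-3 rad.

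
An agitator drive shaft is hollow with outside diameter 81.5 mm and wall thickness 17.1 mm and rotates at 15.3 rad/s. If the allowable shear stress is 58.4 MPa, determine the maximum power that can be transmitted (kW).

J = π(d_o⁴ − d_i⁴)/32 = π(0.0815⁴ − 0.0473⁴)/32 = 3.840×10^-6 m⁴.
T_max = τ_allow·J/r = 5.84×10^7 × 3.840×10^-6 / 0.0408 = 5503 N·m.
ω = 15.3 rad/s, so P_max = T_max·ω = 8.420×10^4 W.

84.2 kW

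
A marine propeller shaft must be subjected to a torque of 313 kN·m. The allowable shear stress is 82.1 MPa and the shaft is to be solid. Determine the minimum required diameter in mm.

For a solid shaft τ_max = 16T/(πd³), so d = (16T/(π τ_allow))^(1/3) = (16·313000/(π·8.21×10^7))^(1/3) = 0.2688 m.

269 mm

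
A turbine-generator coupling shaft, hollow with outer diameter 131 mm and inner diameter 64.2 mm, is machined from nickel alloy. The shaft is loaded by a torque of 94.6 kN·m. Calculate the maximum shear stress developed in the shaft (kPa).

J = π(d_o⁴ − d_i⁴)/32 = π(0.131⁴ − 0.0642⁴)/32 = 2.724×10^-5 m⁴.
τ_max = T·r/J = 94600 × 0.0655 / 2.724×10^-5 = 2.274×10^8 Pa.

227000 kPa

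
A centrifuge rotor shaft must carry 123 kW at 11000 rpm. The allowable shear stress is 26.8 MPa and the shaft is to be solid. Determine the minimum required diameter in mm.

27.3 mm

ω = 2π·11000/60 = 1152 rad/s, so T = P/ω = 123×10³ / 1152 = 106.8 N·m.
For a solid shaft τ_max = 16T/(πd³), so d = (16T/(π τ_allow))^(1/3) = (16·106.8/(π·2.68×10^7))^(1/3) = 0.02728 m.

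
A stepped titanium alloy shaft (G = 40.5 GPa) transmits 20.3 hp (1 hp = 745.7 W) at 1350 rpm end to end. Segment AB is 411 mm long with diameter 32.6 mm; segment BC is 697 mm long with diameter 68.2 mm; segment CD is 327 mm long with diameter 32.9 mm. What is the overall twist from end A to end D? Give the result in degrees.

ω = 2π·1350/60 = 141.4 rad/s, so T = P/ω = 20.3×745.7 / 141.4 = 107.1 N·m.
J_AB = π(0.0326)⁴/32 = 1.11×10^-7 m⁴; J_BC = π(0.0682)⁴/32 = 2.12×10^-6 m⁴; J_CD = π(0.0329)⁴/32 = 1.15×10^-7 m⁴.
θ = (T/G)·Σ L_i/J_i = (107.1/40.5×10⁹)·(0.411/1.11×10^-7 + 0.697/2.12×10^-6 + 0.327/1.15×10^-7) = 0.01818 rad.

1.04°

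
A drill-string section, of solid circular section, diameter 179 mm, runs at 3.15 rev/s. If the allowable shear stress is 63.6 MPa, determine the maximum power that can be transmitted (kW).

J = πd⁴/32 = π(0.179)⁴/32 = 1.008×10^-4 m⁴.
T_max = τ_allow·J/r = 6.36×10^7 × 1.008×10^-4 / 0.0895 = 71620 N·m.
ω = 2π·3.15 = 19.79 rad/s, so P_max = T_max·ω = 1.418×10^6 W.

1420 kW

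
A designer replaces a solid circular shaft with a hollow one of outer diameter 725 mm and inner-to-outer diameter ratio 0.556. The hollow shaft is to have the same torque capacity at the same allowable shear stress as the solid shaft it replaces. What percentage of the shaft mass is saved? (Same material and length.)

26.1 %

Equal τ_max and T ⇒ the solid shaft needs d_s³ = d_o³(1−k⁴), so d_s = 725·(1−0.556⁴)^(1/3) = 701.1 mm.
Area ratio A_h/A_s = d_o²(1−k²)/d_s² = (1−k²)/(1−k⁴)^(2/3) = 0.7387.
Mass saving = 1 − 0.7387 = 26.1 %.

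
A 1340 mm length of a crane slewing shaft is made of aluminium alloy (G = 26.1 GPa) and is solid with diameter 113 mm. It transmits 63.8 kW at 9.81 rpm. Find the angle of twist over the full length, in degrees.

ω = 2π·9.81/60 = 1.027 rad/s, so T = P/ω = 63.8×10³ / 1.027 = 62100 N·m.
J = πd⁴/32 = π(0.113)⁴/32 = 1.601×10^-5 m⁴.
θ = T·L/(G·J) = 62100 × 1.34 / (26.1×10⁹ × 1.601×10^-5) = 0.1992 rad.

11.4°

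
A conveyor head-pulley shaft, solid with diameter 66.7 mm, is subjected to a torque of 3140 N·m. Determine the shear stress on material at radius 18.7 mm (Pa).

3.02e7 Pa

J = πd⁴/32 = π(0.0667)⁴/32 = 1.943×10^-6 m⁴.
Shear stress varies linearly with radius: τ = T·r/J = 3140 × 0.0187 / 1.943×10^-6 = 3.022×10^7 Pa.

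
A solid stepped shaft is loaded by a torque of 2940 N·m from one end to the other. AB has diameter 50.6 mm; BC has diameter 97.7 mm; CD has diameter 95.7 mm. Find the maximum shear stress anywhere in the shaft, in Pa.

1.16e8 Pa

Under the same torque, τ_max = 16T/(πd³) is largest where d is smallest — segment AB (d = 50.6 mm).
τ_max = 16·2940/(π·(0.0506)³) = 1.156×10^8 Pa.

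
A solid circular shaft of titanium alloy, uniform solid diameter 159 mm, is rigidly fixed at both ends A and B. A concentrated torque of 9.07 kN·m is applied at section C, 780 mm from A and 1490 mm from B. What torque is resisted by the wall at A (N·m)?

With uniform GJ and both ends fixed, compatibility θ_AC = θ_CB gives T_A·a = T_B·b, together with T_A + T_B = T₀.
T_A = T₀·b/(a+b) = 9070·1490/2270 = 5953 N·m; T_B = 3117 N·m.

5950 N·m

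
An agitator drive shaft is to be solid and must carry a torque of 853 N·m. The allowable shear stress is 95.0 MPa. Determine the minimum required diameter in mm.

For a solid shaft τ_max = 16T/(πd³), so d = (16T/(π τ_allow))^(1/3) = (16·853.0/(π·9.50×10^7))^(1/3) = 0.03576 m.

35.8 mm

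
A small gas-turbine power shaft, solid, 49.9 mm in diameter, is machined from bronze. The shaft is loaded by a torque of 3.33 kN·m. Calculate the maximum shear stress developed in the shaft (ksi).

19.8 ksi

J = πd⁴/32 = π(0.0499)⁴/32 = 6.087×10^-7 m⁴.
τ_max = T·r/J = 3330 × 0.0249 / 6.087×10^-7 = 1.365×10^8 Pa.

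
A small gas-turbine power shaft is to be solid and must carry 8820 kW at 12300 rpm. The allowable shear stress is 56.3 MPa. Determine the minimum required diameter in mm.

85.2 mm

ω = 2π·12300/60 = 1288 rad/s, so T = P/ω = 8820×10³ / 1288 = 6848 N·m.
For a solid shaft τ_max = 16T/(πd³), so d = (16T/(π τ_allow))^(1/3) = (16·6848/(π·5.63×10^7))^(1/3) = 0.08524 m.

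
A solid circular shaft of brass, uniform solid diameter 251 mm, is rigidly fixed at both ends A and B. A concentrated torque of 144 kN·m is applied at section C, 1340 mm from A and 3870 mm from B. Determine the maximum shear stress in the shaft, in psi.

With uniform GJ and both ends fixed, compatibility θ_AC = θ_CB gives T_A·a = T_B·b, together with T_A + T_B = T₀.
T_A = T₀·b/(a+b) = 144000·3870/5210 = 107000 N·m; T_B = 37040 N·m.
τ in each portion: τ_AC = 3.44×10^7 Pa, τ_CB = 1.19×10^7 Pa; maximum is in AC.
τ_max = T_AC·r/J = 107000·0.126/3.90×10^-4 = 3.445×10^7 Pa.

5000 psi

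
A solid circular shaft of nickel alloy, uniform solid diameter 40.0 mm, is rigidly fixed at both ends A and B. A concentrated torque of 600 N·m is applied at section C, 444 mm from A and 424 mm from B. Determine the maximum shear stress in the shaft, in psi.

3540 psi

With uniform GJ and both ends fixed, compatibility θ_AC = θ_CB gives T_A·a = T_B·b, together with T_A + T_B = T₀.
T_A = T₀·b/(a+b) = 600.0·424/868.0 = 293.1 N·m; T_B = 306.9 N·m.
τ in each portion: τ_AC = 2.33×10^7 Pa, τ_CB = 2.44×10^7 Pa; maximum is in CB.
τ_max = T_CB·r/J = 306.9·0.0200/2.51×10^-7 = 2.442×10^7 Pa.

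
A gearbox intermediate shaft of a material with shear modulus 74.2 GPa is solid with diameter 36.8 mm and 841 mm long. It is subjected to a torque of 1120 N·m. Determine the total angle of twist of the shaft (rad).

0.0705 rad

J = πd⁴/32 = π(0.0368)⁴/32 = 1.800×10^-7 m⁴.
θ = T·L/(G·J) = 1120 × 0.841 / (74.2×10⁹ × 1.800×10^-7) = 0.07050 rad.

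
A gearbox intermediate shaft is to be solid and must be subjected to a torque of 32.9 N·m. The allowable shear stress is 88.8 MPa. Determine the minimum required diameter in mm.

12.4 mm

For a solid shaft τ_max = 16T/(πd³), so d = (16T/(π τ_allow))^(1/3) = (16·32.90/(π·8.88×10^7))^(1/3) = 0.01236 m.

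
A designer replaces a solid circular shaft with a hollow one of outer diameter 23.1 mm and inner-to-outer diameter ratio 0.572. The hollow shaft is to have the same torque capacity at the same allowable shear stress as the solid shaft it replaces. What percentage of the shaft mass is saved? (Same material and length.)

Equal τ_max and T ⇒ the solid shaft needs d_s³ = d_o³(1−k⁴), so d_s = 23.1·(1−0.572⁴)^(1/3) = 22.24 mm.
Area ratio A_h/A_s = d_o²(1−k²)/d_s² = (1−k²)/(1−k⁴)^(2/3) = 0.7256.
Mass saving = 1 − 0.7256 = 27.4 %.

27.4 %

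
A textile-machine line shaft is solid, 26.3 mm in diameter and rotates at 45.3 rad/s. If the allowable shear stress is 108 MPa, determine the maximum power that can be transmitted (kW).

J = πd⁴/32 = π(0.0263)⁴/32 = 4.697×10^-8 m⁴.
T_max = τ_allow·J/r = 1.08×10^8 × 4.697×10^-8 / 0.0132 = 385.8 N·m.
ω = 45.3 rad/s, so P_max = T_max·ω = 1.748×10^4 W.

17.5 kW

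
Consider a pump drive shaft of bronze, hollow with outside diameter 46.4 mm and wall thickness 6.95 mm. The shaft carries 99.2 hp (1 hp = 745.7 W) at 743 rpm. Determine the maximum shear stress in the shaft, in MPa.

63.8 MPa

ω = 2π·743/60 = 77.81 rad/s, so T = P/ω = 99.2×745.7 / 77.81 = 950.7 N·m.
J = π(d_o⁴ − d_i⁴)/32 = π(0.0464⁴ − 0.0325⁴)/32 = 3.455×10^-7 m⁴.
τ_max = T·r/J = 950.7 × 0.0232 / 3.455×10^-7 = 6.383×10^7 Pa.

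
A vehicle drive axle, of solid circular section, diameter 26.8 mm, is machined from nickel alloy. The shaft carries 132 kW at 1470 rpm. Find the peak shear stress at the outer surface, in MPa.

227 MPa

ω = 2π·1470/60 = 153.9 rad/s, so T = P/ω = 132×10³ / 153.9 = 857.5 N·m.
J = πd⁴/32 = π(0.0268)⁴/32 = 5.065×10^-8 m⁴.
τ_max = T·r/J = 857.5 × 0.0134 / 5.065×10^-8 = 2.269×10^8 Pa.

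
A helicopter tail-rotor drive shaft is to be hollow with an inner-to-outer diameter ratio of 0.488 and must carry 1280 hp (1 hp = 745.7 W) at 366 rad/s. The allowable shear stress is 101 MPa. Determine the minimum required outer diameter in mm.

51.9 mm

ω = 366 rad/s, so T = P/ω = 1280×745.7 / 366.0 = 2608 N·m.
For a hollow shaft with d_i/d_o = 0.488: τ_max = 16T/(π d_o³ (1−k⁴)), so d_o = [16T/(π τ_allow (1−k⁴))]^(1/3) = [16·2608/(π·1.01×10^8·0.9433)]^(1/3) = 0.05185 m.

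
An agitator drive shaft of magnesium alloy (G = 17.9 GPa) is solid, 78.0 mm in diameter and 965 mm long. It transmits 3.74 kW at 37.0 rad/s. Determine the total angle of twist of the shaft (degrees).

0.0859°

ω = 37.0 rad/s, so T = P/ω = 3.74×10³ / 37.00 = 101.1 N·m.
J = πd⁴/32 = π(0.0780)⁴/32 = 3.634×10^-6 m⁴.
θ = T·L/(G·J) = 101.1 × 0.965 / (17.9×10⁹ × 3.634×10^-6) = 1.500×10^-3 rad.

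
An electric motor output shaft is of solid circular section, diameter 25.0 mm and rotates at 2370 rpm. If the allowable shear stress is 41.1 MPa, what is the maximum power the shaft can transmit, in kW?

31.3 kW

J = πd⁴/32 = π(0.0250)⁴/32 = 3.835×10^-8 m⁴.
T_max = τ_allow·J/r = 4.11×10^7 × 3.835×10^-8 / 0.0125 = 126.1 N·m.
ω = 2π·2370/60 = 248.2 rad/s, so P_max = T_max·ω = 3.129×10^4 W.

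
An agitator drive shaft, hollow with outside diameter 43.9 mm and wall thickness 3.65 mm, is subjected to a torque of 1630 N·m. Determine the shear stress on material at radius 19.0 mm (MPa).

164 MPa

J = π(d_o⁴ − d_i⁴)/32 = π(0.0439⁴ − 0.0366⁴)/32 = 1.885×10^-7 m⁴.
Shear stress varies linearly with radius: τ = T·r/J = 1630 × 0.0190 / 1.885×10^-7 = 1.643×10^8 Pa.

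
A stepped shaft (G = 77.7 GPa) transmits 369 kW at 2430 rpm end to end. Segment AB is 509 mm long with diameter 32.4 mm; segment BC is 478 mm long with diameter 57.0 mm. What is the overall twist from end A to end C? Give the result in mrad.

96.4 mrad

ω = 2π·2430/60 = 254.5 rad/s, so T = P/ω = 369×10³ / 254.5 = 1450 N·m.
J_AB = π(0.0324)⁴/32 = 1.08×10^-7 m⁴; J_BC = π(0.0570)⁴/32 = 1.04×10^-6 m⁴.
θ = (T/G)·Σ L_i/J_i = (1450/77.7×10⁹)·(0.509/1.08×10^-7 + 0.478/1.04×10^-6) = 0.09641 rad.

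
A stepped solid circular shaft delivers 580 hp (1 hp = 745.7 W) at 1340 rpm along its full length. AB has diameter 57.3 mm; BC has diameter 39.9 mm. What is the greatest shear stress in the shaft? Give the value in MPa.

247 MPa

ω = 2π·1340/60 = 140.3 rad/s, so T = P/ω = 580×745.7 / 140.3 = 3082 N·m.
Under the same torque, τ_max = 16T/(πd³) is largest where d is smallest — segment BC (d = 39.9 mm).
τ_max = 16·3082/(π·(0.0399)³) = 2.471×10^8 Pa.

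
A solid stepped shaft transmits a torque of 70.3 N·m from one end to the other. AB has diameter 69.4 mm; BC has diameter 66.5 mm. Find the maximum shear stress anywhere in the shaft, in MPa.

1.22 MPa

Under the same torque, τ_max = 16T/(πd³) is largest where d is smallest — segment BC (d = 66.5 mm).
τ_max = 16·70.30/(π·(0.0665)³) = 1.217×10^6 Pa.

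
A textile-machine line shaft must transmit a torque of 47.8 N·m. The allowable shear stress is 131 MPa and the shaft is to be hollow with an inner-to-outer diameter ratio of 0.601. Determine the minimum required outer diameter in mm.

12.9 mm

For a hollow shaft with d_i/d_o = 0.601: τ_max = 16T/(π d_o³ (1−k⁴)), so d_o = [16T/(π τ_allow (1−k⁴))]^(1/3) = [16·47.80/(π·1.31×10^8·0.8695)]^(1/3) = 0.01288 m.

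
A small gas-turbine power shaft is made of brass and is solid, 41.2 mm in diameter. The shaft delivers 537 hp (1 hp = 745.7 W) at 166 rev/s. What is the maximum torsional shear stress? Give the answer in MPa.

ω = 2π·166 = 1043 rad/s, so T = P/ω = 537×745.7 / 1043 = 383.9 N·m.
J = πd⁴/32 = π(0.0412)⁴/32 = 2.829×10^-7 m⁴.
τ_max = T·r/J = 383.9 × 0.0206 / 2.829×10^-7 = 2.796×10^7 Pa.

28.0 MPa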